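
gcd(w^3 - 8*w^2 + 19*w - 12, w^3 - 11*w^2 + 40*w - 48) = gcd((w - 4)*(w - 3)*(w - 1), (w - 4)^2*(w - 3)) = w^2 - 7*w + 12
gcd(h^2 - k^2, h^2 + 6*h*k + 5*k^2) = h + k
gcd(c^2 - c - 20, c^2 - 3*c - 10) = c - 5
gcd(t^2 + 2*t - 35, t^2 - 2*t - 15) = t - 5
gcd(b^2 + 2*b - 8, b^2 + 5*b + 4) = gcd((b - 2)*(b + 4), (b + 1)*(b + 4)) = b + 4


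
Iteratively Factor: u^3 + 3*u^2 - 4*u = (u)*(u^2 + 3*u - 4) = u*(u + 4)*(u - 1)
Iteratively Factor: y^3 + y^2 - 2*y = (y - 1)*(y^2 + 2*y) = y*(y - 1)*(y + 2)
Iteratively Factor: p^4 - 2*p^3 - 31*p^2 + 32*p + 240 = (p + 4)*(p^3 - 6*p^2 - 7*p + 60) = (p - 4)*(p + 4)*(p^2 - 2*p - 15) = (p - 5)*(p - 4)*(p + 4)*(p + 3)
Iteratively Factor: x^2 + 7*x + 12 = (x + 3)*(x + 4)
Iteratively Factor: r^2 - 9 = (r + 3)*(r - 3)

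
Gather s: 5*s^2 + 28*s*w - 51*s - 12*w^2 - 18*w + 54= 5*s^2 + s*(28*w - 51) - 12*w^2 - 18*w + 54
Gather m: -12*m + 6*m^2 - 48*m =6*m^2 - 60*m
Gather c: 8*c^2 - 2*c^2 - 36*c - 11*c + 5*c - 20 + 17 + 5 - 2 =6*c^2 - 42*c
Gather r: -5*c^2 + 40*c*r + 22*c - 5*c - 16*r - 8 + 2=-5*c^2 + 17*c + r*(40*c - 16) - 6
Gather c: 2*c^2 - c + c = 2*c^2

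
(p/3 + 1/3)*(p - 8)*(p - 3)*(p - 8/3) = p^4/3 - 38*p^3/9 + 119*p^2/9 - 32*p/9 - 64/3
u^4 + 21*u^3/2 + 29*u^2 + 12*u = u*(u + 1/2)*(u + 4)*(u + 6)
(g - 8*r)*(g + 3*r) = g^2 - 5*g*r - 24*r^2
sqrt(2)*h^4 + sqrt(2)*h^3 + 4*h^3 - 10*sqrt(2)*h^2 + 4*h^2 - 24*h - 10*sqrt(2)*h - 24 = (h - 2*sqrt(2))*(h + sqrt(2))*(h + 3*sqrt(2))*(sqrt(2)*h + sqrt(2))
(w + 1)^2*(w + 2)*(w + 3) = w^4 + 7*w^3 + 17*w^2 + 17*w + 6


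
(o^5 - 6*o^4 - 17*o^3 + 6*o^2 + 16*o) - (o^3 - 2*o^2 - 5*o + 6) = o^5 - 6*o^4 - 18*o^3 + 8*o^2 + 21*o - 6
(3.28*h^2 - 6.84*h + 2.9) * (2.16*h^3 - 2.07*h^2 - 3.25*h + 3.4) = 7.0848*h^5 - 21.564*h^4 + 9.7628*h^3 + 27.379*h^2 - 32.681*h + 9.86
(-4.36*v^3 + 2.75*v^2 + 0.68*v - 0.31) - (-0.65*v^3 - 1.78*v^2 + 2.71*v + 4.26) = -3.71*v^3 + 4.53*v^2 - 2.03*v - 4.57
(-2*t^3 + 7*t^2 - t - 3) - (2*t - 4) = -2*t^3 + 7*t^2 - 3*t + 1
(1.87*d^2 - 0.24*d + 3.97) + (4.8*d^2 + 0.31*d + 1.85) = 6.67*d^2 + 0.07*d + 5.82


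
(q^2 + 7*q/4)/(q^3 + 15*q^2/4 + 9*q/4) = (4*q + 7)/(4*q^2 + 15*q + 9)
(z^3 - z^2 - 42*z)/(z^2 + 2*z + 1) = z*(z^2 - z - 42)/(z^2 + 2*z + 1)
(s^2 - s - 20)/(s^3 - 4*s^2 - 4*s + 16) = (s^2 - s - 20)/(s^3 - 4*s^2 - 4*s + 16)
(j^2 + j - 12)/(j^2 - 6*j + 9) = (j + 4)/(j - 3)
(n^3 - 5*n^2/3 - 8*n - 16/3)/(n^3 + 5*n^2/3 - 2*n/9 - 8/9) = 3*(n - 4)/(3*n - 2)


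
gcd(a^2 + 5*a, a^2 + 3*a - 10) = a + 5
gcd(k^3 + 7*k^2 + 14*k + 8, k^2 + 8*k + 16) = k + 4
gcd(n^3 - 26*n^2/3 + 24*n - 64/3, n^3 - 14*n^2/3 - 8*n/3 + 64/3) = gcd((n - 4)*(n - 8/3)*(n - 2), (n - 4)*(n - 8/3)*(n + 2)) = n^2 - 20*n/3 + 32/3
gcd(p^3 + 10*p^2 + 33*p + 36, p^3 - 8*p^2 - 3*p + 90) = p + 3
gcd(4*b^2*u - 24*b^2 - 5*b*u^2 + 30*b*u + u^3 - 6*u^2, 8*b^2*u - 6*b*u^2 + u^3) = -4*b + u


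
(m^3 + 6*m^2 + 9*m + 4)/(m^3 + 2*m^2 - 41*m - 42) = (m^2 + 5*m + 4)/(m^2 + m - 42)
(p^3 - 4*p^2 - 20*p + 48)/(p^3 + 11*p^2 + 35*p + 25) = (p^3 - 4*p^2 - 20*p + 48)/(p^3 + 11*p^2 + 35*p + 25)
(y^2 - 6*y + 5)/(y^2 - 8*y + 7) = (y - 5)/(y - 7)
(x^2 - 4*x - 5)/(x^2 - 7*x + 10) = (x + 1)/(x - 2)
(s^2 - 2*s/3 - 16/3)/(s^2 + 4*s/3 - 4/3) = (3*s - 8)/(3*s - 2)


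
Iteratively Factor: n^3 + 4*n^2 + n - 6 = (n + 2)*(n^2 + 2*n - 3) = (n - 1)*(n + 2)*(n + 3)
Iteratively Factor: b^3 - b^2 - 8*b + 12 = (b - 2)*(b^2 + b - 6) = (b - 2)*(b + 3)*(b - 2)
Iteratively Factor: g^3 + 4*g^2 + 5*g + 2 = (g + 1)*(g^2 + 3*g + 2) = (g + 1)*(g + 2)*(g + 1)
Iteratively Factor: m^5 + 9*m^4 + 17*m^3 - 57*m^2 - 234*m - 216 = (m + 3)*(m^4 + 6*m^3 - m^2 - 54*m - 72) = (m + 3)*(m + 4)*(m^3 + 2*m^2 - 9*m - 18) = (m + 2)*(m + 3)*(m + 4)*(m^2 - 9) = (m + 2)*(m + 3)^2*(m + 4)*(m - 3)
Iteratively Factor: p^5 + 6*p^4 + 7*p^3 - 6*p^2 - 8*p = (p - 1)*(p^4 + 7*p^3 + 14*p^2 + 8*p) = p*(p - 1)*(p^3 + 7*p^2 + 14*p + 8) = p*(p - 1)*(p + 2)*(p^2 + 5*p + 4) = p*(p - 1)*(p + 2)*(p + 4)*(p + 1)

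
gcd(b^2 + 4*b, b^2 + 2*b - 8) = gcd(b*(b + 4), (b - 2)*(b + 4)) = b + 4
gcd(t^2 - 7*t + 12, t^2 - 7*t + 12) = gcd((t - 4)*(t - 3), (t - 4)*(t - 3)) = t^2 - 7*t + 12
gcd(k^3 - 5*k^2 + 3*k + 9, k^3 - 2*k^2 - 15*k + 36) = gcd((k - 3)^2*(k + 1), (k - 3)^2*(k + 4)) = k^2 - 6*k + 9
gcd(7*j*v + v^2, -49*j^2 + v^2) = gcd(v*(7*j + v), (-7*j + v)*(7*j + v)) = 7*j + v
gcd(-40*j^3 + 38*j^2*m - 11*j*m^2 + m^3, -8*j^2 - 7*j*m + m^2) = 1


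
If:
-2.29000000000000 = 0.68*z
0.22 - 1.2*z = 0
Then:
No Solution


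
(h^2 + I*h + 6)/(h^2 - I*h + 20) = (h^2 + I*h + 6)/(h^2 - I*h + 20)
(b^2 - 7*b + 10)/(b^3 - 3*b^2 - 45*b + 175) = (b - 2)/(b^2 + 2*b - 35)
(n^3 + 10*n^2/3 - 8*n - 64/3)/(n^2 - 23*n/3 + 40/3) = (n^2 + 6*n + 8)/(n - 5)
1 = 1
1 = 1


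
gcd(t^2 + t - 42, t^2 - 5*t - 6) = t - 6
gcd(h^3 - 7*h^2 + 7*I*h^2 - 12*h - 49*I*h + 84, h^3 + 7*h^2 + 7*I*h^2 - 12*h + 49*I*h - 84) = h^2 + 7*I*h - 12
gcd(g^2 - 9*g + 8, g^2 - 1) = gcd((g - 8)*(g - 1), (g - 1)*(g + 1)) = g - 1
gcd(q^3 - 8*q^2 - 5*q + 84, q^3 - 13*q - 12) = q^2 - q - 12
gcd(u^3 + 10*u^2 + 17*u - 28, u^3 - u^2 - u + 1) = u - 1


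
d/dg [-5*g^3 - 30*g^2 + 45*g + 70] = -15*g^2 - 60*g + 45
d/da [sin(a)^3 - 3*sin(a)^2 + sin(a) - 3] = (3*sin(a)^2 - 6*sin(a) + 1)*cos(a)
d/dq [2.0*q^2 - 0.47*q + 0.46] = 4.0*q - 0.47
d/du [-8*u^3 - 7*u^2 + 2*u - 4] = -24*u^2 - 14*u + 2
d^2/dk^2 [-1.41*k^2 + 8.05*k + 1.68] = -2.82000000000000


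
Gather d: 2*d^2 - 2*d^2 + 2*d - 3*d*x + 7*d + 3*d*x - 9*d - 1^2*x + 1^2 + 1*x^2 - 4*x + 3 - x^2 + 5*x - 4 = 0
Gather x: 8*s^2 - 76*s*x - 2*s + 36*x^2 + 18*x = 8*s^2 - 2*s + 36*x^2 + x*(18 - 76*s)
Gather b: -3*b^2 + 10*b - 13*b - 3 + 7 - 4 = -3*b^2 - 3*b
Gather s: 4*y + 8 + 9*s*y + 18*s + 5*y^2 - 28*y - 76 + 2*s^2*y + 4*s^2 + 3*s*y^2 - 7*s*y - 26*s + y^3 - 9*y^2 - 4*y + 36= s^2*(2*y + 4) + s*(3*y^2 + 2*y - 8) + y^3 - 4*y^2 - 28*y - 32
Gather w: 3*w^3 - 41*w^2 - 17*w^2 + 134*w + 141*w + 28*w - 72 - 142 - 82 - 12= 3*w^3 - 58*w^2 + 303*w - 308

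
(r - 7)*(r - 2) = r^2 - 9*r + 14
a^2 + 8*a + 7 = (a + 1)*(a + 7)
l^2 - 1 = (l - 1)*(l + 1)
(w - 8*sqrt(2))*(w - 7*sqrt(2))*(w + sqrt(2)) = w^3 - 14*sqrt(2)*w^2 + 82*w + 112*sqrt(2)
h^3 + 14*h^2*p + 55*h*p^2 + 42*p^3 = (h + p)*(h + 6*p)*(h + 7*p)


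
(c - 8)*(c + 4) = c^2 - 4*c - 32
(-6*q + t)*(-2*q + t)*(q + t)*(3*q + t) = 36*q^4 + 24*q^3*t - 17*q^2*t^2 - 4*q*t^3 + t^4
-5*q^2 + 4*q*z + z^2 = (-q + z)*(5*q + z)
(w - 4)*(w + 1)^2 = w^3 - 2*w^2 - 7*w - 4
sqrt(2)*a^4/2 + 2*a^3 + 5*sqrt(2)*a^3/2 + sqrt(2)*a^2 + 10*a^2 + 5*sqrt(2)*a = a*(a + 5)*(a + sqrt(2))*(sqrt(2)*a/2 + 1)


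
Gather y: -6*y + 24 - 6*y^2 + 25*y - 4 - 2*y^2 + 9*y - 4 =-8*y^2 + 28*y + 16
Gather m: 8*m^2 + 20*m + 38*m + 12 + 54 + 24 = 8*m^2 + 58*m + 90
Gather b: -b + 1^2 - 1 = -b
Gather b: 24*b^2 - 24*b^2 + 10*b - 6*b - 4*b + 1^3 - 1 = 0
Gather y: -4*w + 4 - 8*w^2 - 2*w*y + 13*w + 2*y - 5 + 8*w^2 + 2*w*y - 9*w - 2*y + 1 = 0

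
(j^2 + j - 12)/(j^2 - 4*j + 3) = (j + 4)/(j - 1)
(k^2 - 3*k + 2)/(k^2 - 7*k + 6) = (k - 2)/(k - 6)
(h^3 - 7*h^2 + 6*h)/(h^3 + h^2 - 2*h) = (h - 6)/(h + 2)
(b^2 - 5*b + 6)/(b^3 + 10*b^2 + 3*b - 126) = (b - 2)/(b^2 + 13*b + 42)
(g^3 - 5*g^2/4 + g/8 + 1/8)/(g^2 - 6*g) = (8*g^3 - 10*g^2 + g + 1)/(8*g*(g - 6))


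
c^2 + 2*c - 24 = (c - 4)*(c + 6)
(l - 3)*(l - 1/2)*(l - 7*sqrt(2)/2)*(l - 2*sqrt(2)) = l^4 - 11*sqrt(2)*l^3/2 - 7*l^3/2 + 31*l^2/2 + 77*sqrt(2)*l^2/4 - 49*l - 33*sqrt(2)*l/4 + 21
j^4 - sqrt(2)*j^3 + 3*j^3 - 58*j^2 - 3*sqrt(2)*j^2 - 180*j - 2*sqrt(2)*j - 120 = (j + 1)*(j + 2)*(j - 6*sqrt(2))*(j + 5*sqrt(2))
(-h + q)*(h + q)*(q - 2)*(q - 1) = -h^2*q^2 + 3*h^2*q - 2*h^2 + q^4 - 3*q^3 + 2*q^2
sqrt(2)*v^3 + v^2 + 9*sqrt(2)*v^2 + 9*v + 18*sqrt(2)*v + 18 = (v + 3)*(v + 6)*(sqrt(2)*v + 1)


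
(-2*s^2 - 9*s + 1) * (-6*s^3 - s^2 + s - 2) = 12*s^5 + 56*s^4 + s^3 - 6*s^2 + 19*s - 2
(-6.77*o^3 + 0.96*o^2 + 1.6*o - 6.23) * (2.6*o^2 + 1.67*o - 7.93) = -17.602*o^5 - 8.8099*o^4 + 59.4493*o^3 - 21.1388*o^2 - 23.0921*o + 49.4039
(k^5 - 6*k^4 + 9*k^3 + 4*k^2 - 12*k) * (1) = k^5 - 6*k^4 + 9*k^3 + 4*k^2 - 12*k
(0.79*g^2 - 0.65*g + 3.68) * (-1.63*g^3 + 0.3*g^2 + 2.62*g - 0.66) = -1.2877*g^5 + 1.2965*g^4 - 4.1236*g^3 - 1.1204*g^2 + 10.0706*g - 2.4288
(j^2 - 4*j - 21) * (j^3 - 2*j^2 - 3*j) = j^5 - 6*j^4 - 16*j^3 + 54*j^2 + 63*j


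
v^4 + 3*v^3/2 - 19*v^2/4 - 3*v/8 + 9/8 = (v - 3/2)*(v - 1/2)*(v + 1/2)*(v + 3)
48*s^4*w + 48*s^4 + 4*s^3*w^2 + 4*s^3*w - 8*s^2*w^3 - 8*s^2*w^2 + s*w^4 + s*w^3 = (-6*s + w)*(-4*s + w)*(2*s + w)*(s*w + s)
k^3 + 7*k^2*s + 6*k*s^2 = k*(k + s)*(k + 6*s)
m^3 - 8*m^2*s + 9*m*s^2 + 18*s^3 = (m - 6*s)*(m - 3*s)*(m + s)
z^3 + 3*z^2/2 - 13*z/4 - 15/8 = (z - 3/2)*(z + 1/2)*(z + 5/2)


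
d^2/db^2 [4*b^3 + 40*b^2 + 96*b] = 24*b + 80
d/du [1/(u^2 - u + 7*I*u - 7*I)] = (-2*u + 1 - 7*I)/(u^2 - u + 7*I*u - 7*I)^2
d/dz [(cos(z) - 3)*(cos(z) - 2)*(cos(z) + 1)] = (-3*cos(z)^2 + 8*cos(z) - 1)*sin(z)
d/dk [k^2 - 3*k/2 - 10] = 2*k - 3/2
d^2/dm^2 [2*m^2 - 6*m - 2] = 4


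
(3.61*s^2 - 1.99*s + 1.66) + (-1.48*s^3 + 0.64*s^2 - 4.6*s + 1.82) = -1.48*s^3 + 4.25*s^2 - 6.59*s + 3.48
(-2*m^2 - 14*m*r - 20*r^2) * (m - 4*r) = -2*m^3 - 6*m^2*r + 36*m*r^2 + 80*r^3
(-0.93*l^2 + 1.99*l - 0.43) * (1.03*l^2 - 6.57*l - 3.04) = -0.9579*l^4 + 8.1598*l^3 - 10.69*l^2 - 3.2245*l + 1.3072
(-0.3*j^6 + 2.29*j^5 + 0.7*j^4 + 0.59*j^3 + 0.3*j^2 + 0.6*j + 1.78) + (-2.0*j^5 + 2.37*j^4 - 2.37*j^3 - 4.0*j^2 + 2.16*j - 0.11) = -0.3*j^6 + 0.29*j^5 + 3.07*j^4 - 1.78*j^3 - 3.7*j^2 + 2.76*j + 1.67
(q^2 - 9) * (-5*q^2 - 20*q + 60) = -5*q^4 - 20*q^3 + 105*q^2 + 180*q - 540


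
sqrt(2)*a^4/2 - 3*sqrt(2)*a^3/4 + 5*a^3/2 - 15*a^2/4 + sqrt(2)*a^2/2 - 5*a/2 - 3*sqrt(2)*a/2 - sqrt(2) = (a - 2)*(a + 1/2)*(a + 2*sqrt(2))*(sqrt(2)*a/2 + 1/2)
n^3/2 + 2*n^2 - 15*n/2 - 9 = (n/2 + 1/2)*(n - 3)*(n + 6)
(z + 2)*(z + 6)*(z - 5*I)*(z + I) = z^4 + 8*z^3 - 4*I*z^3 + 17*z^2 - 32*I*z^2 + 40*z - 48*I*z + 60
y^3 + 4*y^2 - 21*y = y*(y - 3)*(y + 7)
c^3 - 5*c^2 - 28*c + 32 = (c - 8)*(c - 1)*(c + 4)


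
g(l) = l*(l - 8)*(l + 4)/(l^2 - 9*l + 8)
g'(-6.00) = 0.90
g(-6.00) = -1.71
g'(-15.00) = 0.98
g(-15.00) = -10.31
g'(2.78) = -0.58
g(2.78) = 10.59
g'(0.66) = -42.25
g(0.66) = -9.05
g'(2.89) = -0.40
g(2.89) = 10.54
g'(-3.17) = 0.71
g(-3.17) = 0.63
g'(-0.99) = -0.26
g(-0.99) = 1.50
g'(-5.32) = 0.87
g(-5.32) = -1.11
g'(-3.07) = 0.70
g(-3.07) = 0.70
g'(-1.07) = -0.17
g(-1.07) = 1.51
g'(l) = l*(9 - 2*l)*(l - 8)*(l + 4)/(l^2 - 9*l + 8)^2 + l*(l - 8)/(l^2 - 9*l + 8) + l*(l + 4)/(l^2 - 9*l + 8) + (l - 8)*(l + 4)/(l^2 - 9*l + 8)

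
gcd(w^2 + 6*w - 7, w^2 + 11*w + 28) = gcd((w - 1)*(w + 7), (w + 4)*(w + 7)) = w + 7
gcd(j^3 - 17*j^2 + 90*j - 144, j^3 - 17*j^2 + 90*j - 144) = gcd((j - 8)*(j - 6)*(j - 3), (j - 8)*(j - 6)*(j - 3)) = j^3 - 17*j^2 + 90*j - 144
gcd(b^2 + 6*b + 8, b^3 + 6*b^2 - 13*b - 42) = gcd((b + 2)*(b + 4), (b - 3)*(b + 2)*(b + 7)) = b + 2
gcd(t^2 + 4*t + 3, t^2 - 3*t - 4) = t + 1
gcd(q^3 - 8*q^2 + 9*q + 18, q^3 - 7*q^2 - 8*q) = q + 1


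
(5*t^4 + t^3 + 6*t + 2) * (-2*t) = -10*t^5 - 2*t^4 - 12*t^2 - 4*t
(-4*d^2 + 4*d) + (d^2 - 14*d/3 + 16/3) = -3*d^2 - 2*d/3 + 16/3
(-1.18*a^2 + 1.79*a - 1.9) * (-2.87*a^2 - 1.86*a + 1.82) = 3.3866*a^4 - 2.9425*a^3 - 0.024*a^2 + 6.7918*a - 3.458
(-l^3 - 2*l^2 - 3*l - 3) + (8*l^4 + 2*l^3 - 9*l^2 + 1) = 8*l^4 + l^3 - 11*l^2 - 3*l - 2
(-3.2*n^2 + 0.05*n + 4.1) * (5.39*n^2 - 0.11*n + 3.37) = -17.248*n^4 + 0.6215*n^3 + 11.3095*n^2 - 0.2825*n + 13.817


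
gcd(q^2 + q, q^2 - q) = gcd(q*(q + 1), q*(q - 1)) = q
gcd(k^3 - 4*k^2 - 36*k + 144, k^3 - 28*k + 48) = k^2 + 2*k - 24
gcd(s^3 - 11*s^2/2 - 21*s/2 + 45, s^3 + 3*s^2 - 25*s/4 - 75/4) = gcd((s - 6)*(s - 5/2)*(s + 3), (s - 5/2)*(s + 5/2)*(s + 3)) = s^2 + s/2 - 15/2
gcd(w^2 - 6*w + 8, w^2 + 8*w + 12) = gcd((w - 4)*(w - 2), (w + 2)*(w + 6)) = 1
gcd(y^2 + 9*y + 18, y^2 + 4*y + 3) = y + 3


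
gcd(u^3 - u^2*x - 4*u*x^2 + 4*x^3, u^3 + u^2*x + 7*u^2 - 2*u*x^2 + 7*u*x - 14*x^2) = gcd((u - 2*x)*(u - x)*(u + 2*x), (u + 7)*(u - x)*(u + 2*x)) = -u^2 - u*x + 2*x^2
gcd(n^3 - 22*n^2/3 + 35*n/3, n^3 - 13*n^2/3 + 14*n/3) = n^2 - 7*n/3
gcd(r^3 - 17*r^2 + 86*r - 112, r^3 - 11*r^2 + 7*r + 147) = r - 7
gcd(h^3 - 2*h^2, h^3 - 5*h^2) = h^2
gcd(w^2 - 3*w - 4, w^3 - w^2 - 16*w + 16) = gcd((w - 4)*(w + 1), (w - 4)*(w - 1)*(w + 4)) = w - 4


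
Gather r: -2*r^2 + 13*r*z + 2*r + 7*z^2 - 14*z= -2*r^2 + r*(13*z + 2) + 7*z^2 - 14*z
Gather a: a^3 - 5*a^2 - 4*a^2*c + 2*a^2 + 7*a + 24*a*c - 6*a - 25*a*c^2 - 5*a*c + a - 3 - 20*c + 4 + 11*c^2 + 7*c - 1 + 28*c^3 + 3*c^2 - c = a^3 + a^2*(-4*c - 3) + a*(-25*c^2 + 19*c + 2) + 28*c^3 + 14*c^2 - 14*c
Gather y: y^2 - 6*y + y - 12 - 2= y^2 - 5*y - 14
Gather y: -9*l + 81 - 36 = 45 - 9*l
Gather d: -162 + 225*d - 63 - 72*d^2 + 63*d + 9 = -72*d^2 + 288*d - 216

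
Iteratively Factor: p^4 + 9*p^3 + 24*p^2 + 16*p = (p + 4)*(p^3 + 5*p^2 + 4*p) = p*(p + 4)*(p^2 + 5*p + 4) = p*(p + 4)^2*(p + 1)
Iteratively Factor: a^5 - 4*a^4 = (a)*(a^4 - 4*a^3) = a^2*(a^3 - 4*a^2) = a^3*(a^2 - 4*a) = a^4*(a - 4)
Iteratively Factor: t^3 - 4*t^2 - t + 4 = (t - 4)*(t^2 - 1) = (t - 4)*(t - 1)*(t + 1)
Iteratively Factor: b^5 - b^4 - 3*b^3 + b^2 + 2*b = (b + 1)*(b^4 - 2*b^3 - b^2 + 2*b) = (b - 2)*(b + 1)*(b^3 - b) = (b - 2)*(b + 1)^2*(b^2 - b) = b*(b - 2)*(b + 1)^2*(b - 1)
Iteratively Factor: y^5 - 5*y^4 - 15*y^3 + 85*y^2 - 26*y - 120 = (y - 2)*(y^4 - 3*y^3 - 21*y^2 + 43*y + 60) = (y - 2)*(y + 1)*(y^3 - 4*y^2 - 17*y + 60) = (y - 2)*(y + 1)*(y + 4)*(y^2 - 8*y + 15) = (y - 5)*(y - 2)*(y + 1)*(y + 4)*(y - 3)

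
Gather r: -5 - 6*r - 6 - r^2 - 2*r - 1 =-r^2 - 8*r - 12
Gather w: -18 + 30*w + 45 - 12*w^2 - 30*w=27 - 12*w^2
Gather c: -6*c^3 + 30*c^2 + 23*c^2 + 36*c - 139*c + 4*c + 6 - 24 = -6*c^3 + 53*c^2 - 99*c - 18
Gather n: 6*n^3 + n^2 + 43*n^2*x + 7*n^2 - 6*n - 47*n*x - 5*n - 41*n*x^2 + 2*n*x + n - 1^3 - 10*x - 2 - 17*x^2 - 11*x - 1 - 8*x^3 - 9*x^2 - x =6*n^3 + n^2*(43*x + 8) + n*(-41*x^2 - 45*x - 10) - 8*x^3 - 26*x^2 - 22*x - 4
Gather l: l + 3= l + 3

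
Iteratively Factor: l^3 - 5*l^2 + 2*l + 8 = (l + 1)*(l^2 - 6*l + 8) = (l - 4)*(l + 1)*(l - 2)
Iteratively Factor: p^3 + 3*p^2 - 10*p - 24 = (p + 4)*(p^2 - p - 6) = (p - 3)*(p + 4)*(p + 2)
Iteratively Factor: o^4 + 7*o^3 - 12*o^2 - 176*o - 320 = (o + 4)*(o^3 + 3*o^2 - 24*o - 80) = (o + 4)^2*(o^2 - o - 20) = (o - 5)*(o + 4)^2*(o + 4)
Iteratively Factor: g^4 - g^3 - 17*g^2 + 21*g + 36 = (g + 1)*(g^3 - 2*g^2 - 15*g + 36) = (g - 3)*(g + 1)*(g^2 + g - 12) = (g - 3)^2*(g + 1)*(g + 4)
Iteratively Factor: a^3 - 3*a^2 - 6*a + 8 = (a - 4)*(a^2 + a - 2) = (a - 4)*(a + 2)*(a - 1)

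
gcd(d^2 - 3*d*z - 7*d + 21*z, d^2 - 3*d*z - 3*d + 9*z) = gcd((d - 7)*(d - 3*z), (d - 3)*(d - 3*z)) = -d + 3*z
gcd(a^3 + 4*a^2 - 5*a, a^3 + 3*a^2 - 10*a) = a^2 + 5*a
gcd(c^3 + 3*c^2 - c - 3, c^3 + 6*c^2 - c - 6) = c^2 - 1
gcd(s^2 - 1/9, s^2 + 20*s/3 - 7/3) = s - 1/3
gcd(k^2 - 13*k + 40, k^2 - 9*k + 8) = k - 8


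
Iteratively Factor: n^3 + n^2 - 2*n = (n)*(n^2 + n - 2) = n*(n + 2)*(n - 1)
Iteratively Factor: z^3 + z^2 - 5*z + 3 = (z - 1)*(z^2 + 2*z - 3) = (z - 1)^2*(z + 3)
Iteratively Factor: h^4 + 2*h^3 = (h)*(h^3 + 2*h^2) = h^2*(h^2 + 2*h) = h^2*(h + 2)*(h)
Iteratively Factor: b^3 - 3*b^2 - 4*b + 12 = (b + 2)*(b^2 - 5*b + 6) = (b - 3)*(b + 2)*(b - 2)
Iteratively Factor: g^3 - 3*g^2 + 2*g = (g - 2)*(g^2 - g) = g*(g - 2)*(g - 1)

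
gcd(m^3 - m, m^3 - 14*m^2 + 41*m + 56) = m + 1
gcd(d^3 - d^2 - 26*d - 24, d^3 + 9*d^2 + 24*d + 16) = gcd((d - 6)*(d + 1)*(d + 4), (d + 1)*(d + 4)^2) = d^2 + 5*d + 4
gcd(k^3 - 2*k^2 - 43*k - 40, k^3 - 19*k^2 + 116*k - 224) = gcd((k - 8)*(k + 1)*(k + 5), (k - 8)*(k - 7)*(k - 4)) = k - 8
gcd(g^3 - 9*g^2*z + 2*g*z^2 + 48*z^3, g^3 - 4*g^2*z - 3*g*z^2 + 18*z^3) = -g^2 + g*z + 6*z^2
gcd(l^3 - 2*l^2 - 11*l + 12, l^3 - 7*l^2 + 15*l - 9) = l - 1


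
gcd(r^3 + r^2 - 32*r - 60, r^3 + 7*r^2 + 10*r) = r^2 + 7*r + 10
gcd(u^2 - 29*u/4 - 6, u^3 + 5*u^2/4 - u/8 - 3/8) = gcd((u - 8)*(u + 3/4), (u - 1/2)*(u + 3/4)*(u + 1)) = u + 3/4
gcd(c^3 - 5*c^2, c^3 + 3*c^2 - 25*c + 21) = 1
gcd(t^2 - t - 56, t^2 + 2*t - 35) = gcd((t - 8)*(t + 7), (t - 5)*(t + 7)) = t + 7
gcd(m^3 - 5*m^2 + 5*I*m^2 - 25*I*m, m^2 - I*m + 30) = m + 5*I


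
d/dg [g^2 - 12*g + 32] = 2*g - 12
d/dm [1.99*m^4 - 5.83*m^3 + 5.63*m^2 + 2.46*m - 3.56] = 7.96*m^3 - 17.49*m^2 + 11.26*m + 2.46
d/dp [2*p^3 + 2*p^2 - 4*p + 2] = 6*p^2 + 4*p - 4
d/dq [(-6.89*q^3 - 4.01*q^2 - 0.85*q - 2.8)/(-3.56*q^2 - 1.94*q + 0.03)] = (24.5284*q^4 + 26.7332*q^3 + 4.1333*q^2 - 20.1766*q - 5.4575)/(12.6736*q^4 + 13.8128*q^3 + 3.55*q^2 - 0.1164*q + 0.0009)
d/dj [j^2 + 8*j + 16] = 2*j + 8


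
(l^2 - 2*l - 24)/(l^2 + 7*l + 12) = (l - 6)/(l + 3)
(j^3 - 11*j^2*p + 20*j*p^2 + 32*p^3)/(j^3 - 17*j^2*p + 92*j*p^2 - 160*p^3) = (-j - p)/(-j + 5*p)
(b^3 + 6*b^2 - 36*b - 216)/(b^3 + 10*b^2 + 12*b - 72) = (b - 6)/(b - 2)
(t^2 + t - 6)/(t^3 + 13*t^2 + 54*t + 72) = (t - 2)/(t^2 + 10*t + 24)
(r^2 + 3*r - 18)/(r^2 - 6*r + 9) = (r + 6)/(r - 3)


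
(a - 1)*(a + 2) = a^2 + a - 2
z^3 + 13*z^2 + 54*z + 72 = (z + 3)*(z + 4)*(z + 6)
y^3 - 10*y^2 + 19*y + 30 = (y - 6)*(y - 5)*(y + 1)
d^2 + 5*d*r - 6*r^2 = (d - r)*(d + 6*r)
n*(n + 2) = n^2 + 2*n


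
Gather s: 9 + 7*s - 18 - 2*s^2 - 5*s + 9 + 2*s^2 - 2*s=0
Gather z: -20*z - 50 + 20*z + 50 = 0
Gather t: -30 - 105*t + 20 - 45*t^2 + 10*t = -45*t^2 - 95*t - 10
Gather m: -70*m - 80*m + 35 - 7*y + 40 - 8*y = -150*m - 15*y + 75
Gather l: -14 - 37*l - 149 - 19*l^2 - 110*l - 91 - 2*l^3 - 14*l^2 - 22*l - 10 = -2*l^3 - 33*l^2 - 169*l - 264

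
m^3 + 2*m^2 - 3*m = m*(m - 1)*(m + 3)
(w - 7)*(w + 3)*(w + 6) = w^3 + 2*w^2 - 45*w - 126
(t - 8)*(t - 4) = t^2 - 12*t + 32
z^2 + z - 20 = (z - 4)*(z + 5)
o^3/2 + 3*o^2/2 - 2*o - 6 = (o/2 + 1)*(o - 2)*(o + 3)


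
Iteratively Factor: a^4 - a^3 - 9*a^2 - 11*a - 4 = (a - 4)*(a^3 + 3*a^2 + 3*a + 1) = (a - 4)*(a + 1)*(a^2 + 2*a + 1) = (a - 4)*(a + 1)^2*(a + 1)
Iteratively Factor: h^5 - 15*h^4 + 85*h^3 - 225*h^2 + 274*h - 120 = (h - 2)*(h^4 - 13*h^3 + 59*h^2 - 107*h + 60) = (h - 4)*(h - 2)*(h^3 - 9*h^2 + 23*h - 15) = (h - 4)*(h - 3)*(h - 2)*(h^2 - 6*h + 5) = (h - 5)*(h - 4)*(h - 3)*(h - 2)*(h - 1)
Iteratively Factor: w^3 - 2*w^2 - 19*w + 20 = (w - 1)*(w^2 - w - 20) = (w - 5)*(w - 1)*(w + 4)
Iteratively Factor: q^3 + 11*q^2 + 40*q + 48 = (q + 4)*(q^2 + 7*q + 12) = (q + 3)*(q + 4)*(q + 4)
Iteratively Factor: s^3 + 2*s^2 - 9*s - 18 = (s - 3)*(s^2 + 5*s + 6) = (s - 3)*(s + 3)*(s + 2)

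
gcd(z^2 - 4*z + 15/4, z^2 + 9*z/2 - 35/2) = z - 5/2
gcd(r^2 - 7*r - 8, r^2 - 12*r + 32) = r - 8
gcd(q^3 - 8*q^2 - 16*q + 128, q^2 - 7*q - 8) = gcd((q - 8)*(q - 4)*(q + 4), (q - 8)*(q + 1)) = q - 8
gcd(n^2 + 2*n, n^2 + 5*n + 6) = n + 2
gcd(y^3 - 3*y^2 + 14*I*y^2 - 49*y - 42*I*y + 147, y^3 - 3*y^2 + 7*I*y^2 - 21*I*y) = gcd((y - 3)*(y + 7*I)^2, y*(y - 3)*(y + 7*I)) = y^2 + y*(-3 + 7*I) - 21*I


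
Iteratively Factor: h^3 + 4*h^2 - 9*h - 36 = (h - 3)*(h^2 + 7*h + 12) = (h - 3)*(h + 3)*(h + 4)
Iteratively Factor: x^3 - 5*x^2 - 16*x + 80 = (x - 4)*(x^2 - x - 20) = (x - 5)*(x - 4)*(x + 4)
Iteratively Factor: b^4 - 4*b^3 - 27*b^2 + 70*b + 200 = (b + 4)*(b^3 - 8*b^2 + 5*b + 50) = (b - 5)*(b + 4)*(b^2 - 3*b - 10) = (b - 5)*(b + 2)*(b + 4)*(b - 5)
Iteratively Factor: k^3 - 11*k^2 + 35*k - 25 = (k - 5)*(k^2 - 6*k + 5) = (k - 5)^2*(k - 1)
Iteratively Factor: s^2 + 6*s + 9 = (s + 3)*(s + 3)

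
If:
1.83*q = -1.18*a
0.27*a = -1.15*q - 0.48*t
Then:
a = 1.01796268397265*t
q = -0.656391238845753*t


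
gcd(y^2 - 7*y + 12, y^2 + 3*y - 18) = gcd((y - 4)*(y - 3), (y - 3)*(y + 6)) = y - 3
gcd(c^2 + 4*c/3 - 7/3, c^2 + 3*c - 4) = c - 1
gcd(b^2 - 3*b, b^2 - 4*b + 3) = b - 3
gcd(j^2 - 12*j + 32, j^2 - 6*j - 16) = j - 8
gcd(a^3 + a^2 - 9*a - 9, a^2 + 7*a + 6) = a + 1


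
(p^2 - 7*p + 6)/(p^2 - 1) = (p - 6)/(p + 1)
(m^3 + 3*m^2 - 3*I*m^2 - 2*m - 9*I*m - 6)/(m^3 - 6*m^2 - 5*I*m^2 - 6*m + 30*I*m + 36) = (m^2 + m*(3 - I) - 3*I)/(m^2 - 3*m*(2 + I) + 18*I)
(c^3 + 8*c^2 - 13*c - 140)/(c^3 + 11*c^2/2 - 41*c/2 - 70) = 2*(c + 5)/(2*c + 5)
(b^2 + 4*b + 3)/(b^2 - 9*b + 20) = (b^2 + 4*b + 3)/(b^2 - 9*b + 20)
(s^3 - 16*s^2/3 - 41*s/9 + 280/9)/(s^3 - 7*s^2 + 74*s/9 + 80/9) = (3*s + 7)/(3*s + 2)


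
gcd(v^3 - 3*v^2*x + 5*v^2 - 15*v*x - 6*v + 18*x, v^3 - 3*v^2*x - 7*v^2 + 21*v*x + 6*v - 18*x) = -v^2 + 3*v*x + v - 3*x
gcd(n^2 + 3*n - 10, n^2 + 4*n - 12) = n - 2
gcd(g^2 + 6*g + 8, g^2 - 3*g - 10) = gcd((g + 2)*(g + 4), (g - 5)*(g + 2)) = g + 2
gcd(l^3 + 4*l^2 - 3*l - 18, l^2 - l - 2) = l - 2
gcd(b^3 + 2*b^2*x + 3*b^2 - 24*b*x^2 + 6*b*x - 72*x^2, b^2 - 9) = b + 3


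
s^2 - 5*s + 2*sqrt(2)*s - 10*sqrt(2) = (s - 5)*(s + 2*sqrt(2))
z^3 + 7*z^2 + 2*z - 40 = (z - 2)*(z + 4)*(z + 5)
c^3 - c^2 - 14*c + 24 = (c - 3)*(c - 2)*(c + 4)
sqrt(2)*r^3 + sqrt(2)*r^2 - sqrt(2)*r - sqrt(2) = (r - 1)*(r + 1)*(sqrt(2)*r + sqrt(2))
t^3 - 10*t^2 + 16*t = t*(t - 8)*(t - 2)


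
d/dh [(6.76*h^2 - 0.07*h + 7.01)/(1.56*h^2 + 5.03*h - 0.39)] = (34.112*h^2 - 27.144*h - 35.233)/(2.4336*h^4 + 15.6936*h^3 + 24.0841*h^2 - 3.9234*h + 0.1521)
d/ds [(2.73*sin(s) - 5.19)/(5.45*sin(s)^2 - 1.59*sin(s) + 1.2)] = (-14.8785*sin(s)^2 + 56.571*sin(s) - 4.9761)*cos(s)/(29.7025*sin(s)^4 - 17.331*sin(s)^3 + 15.6081*sin(s)^2 - 3.816*sin(s) + 1.44)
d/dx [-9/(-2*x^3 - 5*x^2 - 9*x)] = 9*(-6*x^2 - 10*x - 9)/(x^2*(2*x^2 + 5*x + 9)^2)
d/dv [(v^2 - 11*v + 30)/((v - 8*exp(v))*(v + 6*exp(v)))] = ((v - 8*exp(v))*(v + 6*exp(v))*(2*v - 11) - (v - 8*exp(v))*(6*exp(v) + 1)*(v^2 - 11*v + 30) + (v + 6*exp(v))*(8*exp(v) - 1)*(v^2 - 11*v + 30))/((v - 8*exp(v))^2*(v + 6*exp(v))^2)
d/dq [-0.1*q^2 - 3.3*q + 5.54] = -0.2*q - 3.3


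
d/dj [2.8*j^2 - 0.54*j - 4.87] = 5.6*j - 0.54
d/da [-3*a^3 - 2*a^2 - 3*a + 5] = -9*a^2 - 4*a - 3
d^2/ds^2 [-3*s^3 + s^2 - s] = 2 - 18*s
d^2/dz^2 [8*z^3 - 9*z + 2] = 48*z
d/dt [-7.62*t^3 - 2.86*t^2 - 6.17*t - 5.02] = -22.86*t^2 - 5.72*t - 6.17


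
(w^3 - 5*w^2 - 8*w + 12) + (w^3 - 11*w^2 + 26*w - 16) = 2*w^3 - 16*w^2 + 18*w - 4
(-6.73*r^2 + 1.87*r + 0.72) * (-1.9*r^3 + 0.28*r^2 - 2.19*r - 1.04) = 12.787*r^5 - 5.4374*r^4 + 13.8943*r^3 + 3.1055*r^2 - 3.5216*r - 0.7488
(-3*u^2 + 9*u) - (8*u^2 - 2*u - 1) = -11*u^2 + 11*u + 1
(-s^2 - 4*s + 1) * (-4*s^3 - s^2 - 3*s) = 4*s^5 + 17*s^4 + 3*s^3 + 11*s^2 - 3*s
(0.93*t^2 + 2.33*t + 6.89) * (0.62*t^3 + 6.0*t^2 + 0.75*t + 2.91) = 0.5766*t^5 + 7.0246*t^4 + 18.9493*t^3 + 45.7938*t^2 + 11.9478*t + 20.0499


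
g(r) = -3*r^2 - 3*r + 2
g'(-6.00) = 33.00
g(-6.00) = -88.00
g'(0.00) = -3.00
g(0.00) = 2.00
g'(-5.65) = 30.90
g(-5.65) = -76.82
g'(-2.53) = 12.18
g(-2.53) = -9.61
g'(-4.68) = 25.08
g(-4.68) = -49.67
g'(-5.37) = 29.22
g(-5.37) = -68.40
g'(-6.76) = 37.56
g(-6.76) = -114.81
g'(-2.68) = 13.08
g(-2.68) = -11.51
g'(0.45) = -5.70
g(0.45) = 0.04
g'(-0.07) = -2.58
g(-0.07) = 2.20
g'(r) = -6*r - 3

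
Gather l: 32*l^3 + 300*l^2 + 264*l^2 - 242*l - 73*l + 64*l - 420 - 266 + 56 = 32*l^3 + 564*l^2 - 251*l - 630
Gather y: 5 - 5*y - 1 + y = 4 - 4*y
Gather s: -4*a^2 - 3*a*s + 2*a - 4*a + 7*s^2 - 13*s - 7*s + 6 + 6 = -4*a^2 - 2*a + 7*s^2 + s*(-3*a - 20) + 12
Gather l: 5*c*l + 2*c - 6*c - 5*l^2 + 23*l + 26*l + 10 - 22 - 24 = -4*c - 5*l^2 + l*(5*c + 49) - 36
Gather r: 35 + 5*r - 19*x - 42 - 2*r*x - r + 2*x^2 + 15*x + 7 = r*(4 - 2*x) + 2*x^2 - 4*x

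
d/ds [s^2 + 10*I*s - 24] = 2*s + 10*I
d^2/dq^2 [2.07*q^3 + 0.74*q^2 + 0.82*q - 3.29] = 12.42*q + 1.48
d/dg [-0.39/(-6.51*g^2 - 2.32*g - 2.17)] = (-5.0778*g - 0.9048)/(6.51*g^2 + 2.32*g + 2.17)^2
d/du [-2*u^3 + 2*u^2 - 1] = 2*u*(2 - 3*u)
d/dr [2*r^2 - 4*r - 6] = 4*r - 4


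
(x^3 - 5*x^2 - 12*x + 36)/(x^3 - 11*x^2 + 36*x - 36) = (x + 3)/(x - 3)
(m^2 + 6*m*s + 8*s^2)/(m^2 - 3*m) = (m^2 + 6*m*s + 8*s^2)/(m*(m - 3))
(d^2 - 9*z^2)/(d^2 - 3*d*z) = (d + 3*z)/d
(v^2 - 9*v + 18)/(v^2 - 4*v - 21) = (-v^2 + 9*v - 18)/(-v^2 + 4*v + 21)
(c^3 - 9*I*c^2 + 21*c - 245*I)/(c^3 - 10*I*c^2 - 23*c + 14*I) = (c^2 - 2*I*c + 35)/(c^2 - 3*I*c - 2)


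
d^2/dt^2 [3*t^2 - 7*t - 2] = 6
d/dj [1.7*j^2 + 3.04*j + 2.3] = 3.4*j + 3.04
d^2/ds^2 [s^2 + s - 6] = 2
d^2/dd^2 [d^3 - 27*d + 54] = 6*d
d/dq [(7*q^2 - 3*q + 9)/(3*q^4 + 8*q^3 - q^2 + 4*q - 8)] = (-42*q^5 - 29*q^4 - 60*q^3 - 191*q^2 - 94*q - 12)/(9*q^8 + 48*q^7 + 58*q^6 + 8*q^5 + 17*q^4 - 136*q^3 + 32*q^2 - 64*q + 64)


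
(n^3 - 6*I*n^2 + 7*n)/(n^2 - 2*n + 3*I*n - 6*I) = n*(n^2 - 6*I*n + 7)/(n^2 + n*(-2 + 3*I) - 6*I)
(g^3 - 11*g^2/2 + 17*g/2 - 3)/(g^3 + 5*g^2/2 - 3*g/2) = (g^2 - 5*g + 6)/(g*(g + 3))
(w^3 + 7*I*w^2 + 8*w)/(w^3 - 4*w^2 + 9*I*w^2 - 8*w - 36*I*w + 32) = w*(w - I)/(w^2 + w*(-4 + I) - 4*I)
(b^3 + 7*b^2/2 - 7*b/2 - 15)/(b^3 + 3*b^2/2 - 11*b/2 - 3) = (2*b + 5)/(2*b + 1)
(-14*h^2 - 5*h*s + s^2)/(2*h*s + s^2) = (-7*h + s)/s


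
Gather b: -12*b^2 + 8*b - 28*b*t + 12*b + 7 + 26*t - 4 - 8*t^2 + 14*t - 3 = -12*b^2 + b*(20 - 28*t) - 8*t^2 + 40*t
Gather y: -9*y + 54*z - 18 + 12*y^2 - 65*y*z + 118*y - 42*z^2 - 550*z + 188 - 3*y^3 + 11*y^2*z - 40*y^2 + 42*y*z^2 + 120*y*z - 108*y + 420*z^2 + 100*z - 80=-3*y^3 + y^2*(11*z - 28) + y*(42*z^2 + 55*z + 1) + 378*z^2 - 396*z + 90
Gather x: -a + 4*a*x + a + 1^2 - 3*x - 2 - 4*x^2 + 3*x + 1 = 4*a*x - 4*x^2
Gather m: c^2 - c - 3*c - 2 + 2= c^2 - 4*c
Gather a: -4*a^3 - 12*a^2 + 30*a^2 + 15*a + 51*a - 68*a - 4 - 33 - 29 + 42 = -4*a^3 + 18*a^2 - 2*a - 24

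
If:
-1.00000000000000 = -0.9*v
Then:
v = 1.11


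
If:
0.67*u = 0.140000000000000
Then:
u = 0.21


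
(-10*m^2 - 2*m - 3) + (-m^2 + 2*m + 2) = -11*m^2 - 1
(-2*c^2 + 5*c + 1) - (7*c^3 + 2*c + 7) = -7*c^3 - 2*c^2 + 3*c - 6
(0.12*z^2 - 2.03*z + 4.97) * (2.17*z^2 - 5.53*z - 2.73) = 0.2604*z^4 - 5.0687*z^3 + 21.6832*z^2 - 21.9422*z - 13.5681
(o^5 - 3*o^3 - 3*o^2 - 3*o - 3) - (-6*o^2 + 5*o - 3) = o^5 - 3*o^3 + 3*o^2 - 8*o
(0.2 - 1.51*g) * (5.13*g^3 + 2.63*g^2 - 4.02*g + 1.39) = -7.7463*g^4 - 2.9453*g^3 + 6.5962*g^2 - 2.9029*g + 0.278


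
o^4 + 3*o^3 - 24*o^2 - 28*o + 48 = (o - 4)*(o - 1)*(o + 2)*(o + 6)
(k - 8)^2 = k^2 - 16*k + 64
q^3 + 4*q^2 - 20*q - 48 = (q - 4)*(q + 2)*(q + 6)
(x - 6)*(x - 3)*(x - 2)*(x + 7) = x^4 - 4*x^3 - 41*x^2 + 216*x - 252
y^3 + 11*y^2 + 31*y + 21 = (y + 1)*(y + 3)*(y + 7)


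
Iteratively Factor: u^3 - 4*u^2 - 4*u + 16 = (u - 4)*(u^2 - 4) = (u - 4)*(u - 2)*(u + 2)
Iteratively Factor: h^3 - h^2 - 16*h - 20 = (h + 2)*(h^2 - 3*h - 10) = (h - 5)*(h + 2)*(h + 2)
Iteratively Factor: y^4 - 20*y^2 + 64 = (y + 4)*(y^3 - 4*y^2 - 4*y + 16) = (y + 2)*(y + 4)*(y^2 - 6*y + 8) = (y - 2)*(y + 2)*(y + 4)*(y - 4)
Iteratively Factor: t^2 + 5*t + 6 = (t + 3)*(t + 2)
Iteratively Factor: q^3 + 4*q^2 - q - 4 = (q + 4)*(q^2 - 1) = (q + 1)*(q + 4)*(q - 1)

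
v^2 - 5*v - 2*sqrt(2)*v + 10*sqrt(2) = (v - 5)*(v - 2*sqrt(2))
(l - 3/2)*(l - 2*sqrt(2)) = l^2 - 2*sqrt(2)*l - 3*l/2 + 3*sqrt(2)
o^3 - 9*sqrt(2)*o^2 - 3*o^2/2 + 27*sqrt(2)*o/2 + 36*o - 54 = (o - 3/2)*(o - 6*sqrt(2))*(o - 3*sqrt(2))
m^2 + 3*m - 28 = (m - 4)*(m + 7)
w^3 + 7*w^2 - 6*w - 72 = (w - 3)*(w + 4)*(w + 6)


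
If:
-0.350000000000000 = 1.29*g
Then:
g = -0.27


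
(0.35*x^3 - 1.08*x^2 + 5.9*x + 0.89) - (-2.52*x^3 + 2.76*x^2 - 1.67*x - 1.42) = 2.87*x^3 - 3.84*x^2 + 7.57*x + 2.31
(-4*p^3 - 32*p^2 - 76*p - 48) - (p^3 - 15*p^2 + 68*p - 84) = -5*p^3 - 17*p^2 - 144*p + 36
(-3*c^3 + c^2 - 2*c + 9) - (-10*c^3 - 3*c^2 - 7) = 7*c^3 + 4*c^2 - 2*c + 16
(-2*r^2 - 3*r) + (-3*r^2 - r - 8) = -5*r^2 - 4*r - 8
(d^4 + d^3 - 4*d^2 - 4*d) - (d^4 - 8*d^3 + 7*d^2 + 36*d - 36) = 9*d^3 - 11*d^2 - 40*d + 36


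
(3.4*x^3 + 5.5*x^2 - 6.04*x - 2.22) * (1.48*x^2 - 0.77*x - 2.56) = 5.032*x^5 + 5.522*x^4 - 21.8782*x^3 - 12.7148*x^2 + 17.1718*x + 5.6832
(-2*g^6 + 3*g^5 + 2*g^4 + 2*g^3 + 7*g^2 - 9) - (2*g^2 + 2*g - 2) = -2*g^6 + 3*g^5 + 2*g^4 + 2*g^3 + 5*g^2 - 2*g - 7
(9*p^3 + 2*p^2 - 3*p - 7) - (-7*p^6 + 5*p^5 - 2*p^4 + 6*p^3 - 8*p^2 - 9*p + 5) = 7*p^6 - 5*p^5 + 2*p^4 + 3*p^3 + 10*p^2 + 6*p - 12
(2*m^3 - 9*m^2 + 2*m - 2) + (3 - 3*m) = 2*m^3 - 9*m^2 - m + 1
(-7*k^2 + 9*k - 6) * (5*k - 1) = -35*k^3 + 52*k^2 - 39*k + 6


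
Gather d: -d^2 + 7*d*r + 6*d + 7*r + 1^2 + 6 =-d^2 + d*(7*r + 6) + 7*r + 7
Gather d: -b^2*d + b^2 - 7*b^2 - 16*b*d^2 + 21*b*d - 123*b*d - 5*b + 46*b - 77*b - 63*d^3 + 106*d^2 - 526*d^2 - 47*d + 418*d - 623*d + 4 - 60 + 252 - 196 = -6*b^2 - 36*b - 63*d^3 + d^2*(-16*b - 420) + d*(-b^2 - 102*b - 252)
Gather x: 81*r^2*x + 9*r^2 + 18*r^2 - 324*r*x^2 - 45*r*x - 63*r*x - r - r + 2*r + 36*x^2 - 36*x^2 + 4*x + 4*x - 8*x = 27*r^2 - 324*r*x^2 + x*(81*r^2 - 108*r)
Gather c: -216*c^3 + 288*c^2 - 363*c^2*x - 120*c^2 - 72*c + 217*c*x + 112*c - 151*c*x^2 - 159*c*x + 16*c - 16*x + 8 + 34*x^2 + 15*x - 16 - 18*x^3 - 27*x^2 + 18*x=-216*c^3 + c^2*(168 - 363*x) + c*(-151*x^2 + 58*x + 56) - 18*x^3 + 7*x^2 + 17*x - 8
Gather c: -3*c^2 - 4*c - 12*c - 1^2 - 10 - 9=-3*c^2 - 16*c - 20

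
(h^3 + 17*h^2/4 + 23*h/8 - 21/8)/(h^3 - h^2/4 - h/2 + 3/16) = 2*(4*h^2 + 19*h + 21)/(8*h^2 + 2*h - 3)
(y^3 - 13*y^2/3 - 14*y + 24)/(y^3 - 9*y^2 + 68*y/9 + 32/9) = 3*(y^2 - 3*y - 18)/(3*y^2 - 23*y - 8)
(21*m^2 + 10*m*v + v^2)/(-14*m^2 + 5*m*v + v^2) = (3*m + v)/(-2*m + v)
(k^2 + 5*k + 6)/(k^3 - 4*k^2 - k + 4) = (k^2 + 5*k + 6)/(k^3 - 4*k^2 - k + 4)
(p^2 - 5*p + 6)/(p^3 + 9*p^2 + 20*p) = (p^2 - 5*p + 6)/(p*(p^2 + 9*p + 20))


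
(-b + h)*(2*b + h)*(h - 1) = -2*b^2*h + 2*b^2 + b*h^2 - b*h + h^3 - h^2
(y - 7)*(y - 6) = y^2 - 13*y + 42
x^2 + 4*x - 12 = (x - 2)*(x + 6)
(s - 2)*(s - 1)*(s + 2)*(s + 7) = s^4 + 6*s^3 - 11*s^2 - 24*s + 28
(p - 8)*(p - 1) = p^2 - 9*p + 8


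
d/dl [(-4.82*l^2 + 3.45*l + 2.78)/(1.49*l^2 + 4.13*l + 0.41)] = (-25.0471*l^2 - 12.2368*l - 10.0669)/(2.2201*l^4 + 12.3074*l^3 + 18.2787*l^2 + 3.3866*l + 0.1681)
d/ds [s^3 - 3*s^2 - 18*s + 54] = 3*s^2 - 6*s - 18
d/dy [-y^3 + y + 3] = 1 - 3*y^2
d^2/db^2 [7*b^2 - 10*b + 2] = 14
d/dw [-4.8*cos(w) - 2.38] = 4.8*sin(w)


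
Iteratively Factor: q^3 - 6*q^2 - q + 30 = (q - 3)*(q^2 - 3*q - 10) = (q - 3)*(q + 2)*(q - 5)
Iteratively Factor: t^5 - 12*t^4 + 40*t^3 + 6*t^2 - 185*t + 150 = (t - 3)*(t^4 - 9*t^3 + 13*t^2 + 45*t - 50) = (t - 3)*(t + 2)*(t^3 - 11*t^2 + 35*t - 25) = (t - 3)*(t - 1)*(t + 2)*(t^2 - 10*t + 25) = (t - 5)*(t - 3)*(t - 1)*(t + 2)*(t - 5)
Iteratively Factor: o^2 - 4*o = (o)*(o - 4)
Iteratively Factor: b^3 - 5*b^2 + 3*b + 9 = (b + 1)*(b^2 - 6*b + 9) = (b - 3)*(b + 1)*(b - 3)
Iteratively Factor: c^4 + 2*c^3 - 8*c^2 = (c + 4)*(c^3 - 2*c^2) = c*(c + 4)*(c^2 - 2*c) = c*(c - 2)*(c + 4)*(c)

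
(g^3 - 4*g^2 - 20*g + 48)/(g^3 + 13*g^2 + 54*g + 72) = (g^2 - 8*g + 12)/(g^2 + 9*g + 18)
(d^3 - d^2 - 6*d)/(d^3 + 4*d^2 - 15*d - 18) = d*(d + 2)/(d^2 + 7*d + 6)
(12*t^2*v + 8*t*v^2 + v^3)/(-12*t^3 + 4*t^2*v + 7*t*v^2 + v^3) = -v/(t - v)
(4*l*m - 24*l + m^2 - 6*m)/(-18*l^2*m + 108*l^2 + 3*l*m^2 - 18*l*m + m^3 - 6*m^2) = (-4*l - m)/(18*l^2 - 3*l*m - m^2)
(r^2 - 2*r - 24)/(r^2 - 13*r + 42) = (r + 4)/(r - 7)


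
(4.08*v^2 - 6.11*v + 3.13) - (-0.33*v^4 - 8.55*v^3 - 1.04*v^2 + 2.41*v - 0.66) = 0.33*v^4 + 8.55*v^3 + 5.12*v^2 - 8.52*v + 3.79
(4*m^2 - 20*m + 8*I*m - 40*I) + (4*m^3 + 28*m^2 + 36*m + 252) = 4*m^3 + 32*m^2 + 16*m + 8*I*m + 252 - 40*I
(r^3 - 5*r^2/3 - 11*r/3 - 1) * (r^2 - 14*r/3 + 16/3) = r^5 - 19*r^4/3 + 85*r^3/9 + 65*r^2/9 - 134*r/9 - 16/3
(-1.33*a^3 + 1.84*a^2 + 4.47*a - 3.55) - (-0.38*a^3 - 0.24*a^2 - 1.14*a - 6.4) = -0.95*a^3 + 2.08*a^2 + 5.61*a + 2.85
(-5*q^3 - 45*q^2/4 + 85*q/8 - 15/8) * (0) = 0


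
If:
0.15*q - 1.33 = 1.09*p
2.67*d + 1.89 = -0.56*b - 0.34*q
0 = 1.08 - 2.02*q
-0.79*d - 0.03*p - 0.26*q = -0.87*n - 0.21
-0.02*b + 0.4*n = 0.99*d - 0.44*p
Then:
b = 0.60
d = -0.90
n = -0.94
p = -1.15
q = 0.53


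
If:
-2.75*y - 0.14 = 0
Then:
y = -0.05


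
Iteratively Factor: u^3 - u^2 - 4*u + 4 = (u - 2)*(u^2 + u - 2) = (u - 2)*(u - 1)*(u + 2)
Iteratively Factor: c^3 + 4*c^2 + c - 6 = (c - 1)*(c^2 + 5*c + 6) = (c - 1)*(c + 3)*(c + 2)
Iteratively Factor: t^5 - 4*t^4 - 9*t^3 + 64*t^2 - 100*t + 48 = (t - 2)*(t^4 - 2*t^3 - 13*t^2 + 38*t - 24) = (t - 2)^2*(t^3 - 13*t + 12) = (t - 2)^2*(t - 1)*(t^2 + t - 12) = (t - 3)*(t - 2)^2*(t - 1)*(t + 4)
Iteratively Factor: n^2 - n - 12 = (n + 3)*(n - 4)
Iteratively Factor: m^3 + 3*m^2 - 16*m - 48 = (m + 4)*(m^2 - m - 12) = (m - 4)*(m + 4)*(m + 3)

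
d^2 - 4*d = d*(d - 4)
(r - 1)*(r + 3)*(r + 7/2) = r^3 + 11*r^2/2 + 4*r - 21/2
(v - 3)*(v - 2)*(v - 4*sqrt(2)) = v^3 - 4*sqrt(2)*v^2 - 5*v^2 + 6*v + 20*sqrt(2)*v - 24*sqrt(2)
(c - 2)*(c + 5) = c^2 + 3*c - 10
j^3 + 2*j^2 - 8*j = j*(j - 2)*(j + 4)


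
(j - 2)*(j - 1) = j^2 - 3*j + 2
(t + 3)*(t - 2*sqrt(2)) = t^2 - 2*sqrt(2)*t + 3*t - 6*sqrt(2)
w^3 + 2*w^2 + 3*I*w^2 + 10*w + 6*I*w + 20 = (w + 2)*(w - 2*I)*(w + 5*I)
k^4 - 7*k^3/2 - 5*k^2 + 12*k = k*(k - 4)*(k - 3/2)*(k + 2)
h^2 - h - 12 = (h - 4)*(h + 3)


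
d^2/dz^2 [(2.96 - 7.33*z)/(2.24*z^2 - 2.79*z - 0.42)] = ((4.48*z - 2.79)*(7.33*z - 2.96)*(8.96*z - 5.58) + (98.5152*z - 54.1622)*(-2.24*z^2 + 2.79*z + 0.42))/(-2.24*z^2 + 2.79*z + 0.42)^3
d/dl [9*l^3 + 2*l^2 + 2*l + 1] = 27*l^2 + 4*l + 2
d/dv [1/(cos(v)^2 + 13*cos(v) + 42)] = (2*cos(v) + 13)*sin(v)/(cos(v)^2 + 13*cos(v) + 42)^2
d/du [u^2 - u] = 2*u - 1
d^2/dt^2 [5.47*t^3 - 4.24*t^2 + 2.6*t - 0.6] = 32.82*t - 8.48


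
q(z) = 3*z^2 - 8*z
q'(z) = 6*z - 8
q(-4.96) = 113.48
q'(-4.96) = -37.76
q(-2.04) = 28.80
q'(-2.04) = -20.24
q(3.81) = 13.07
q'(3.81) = 14.86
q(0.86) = -4.66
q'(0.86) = -2.84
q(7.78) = 119.35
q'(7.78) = 38.68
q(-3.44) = 63.02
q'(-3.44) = -28.64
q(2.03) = -3.88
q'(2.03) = 4.18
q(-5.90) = 151.63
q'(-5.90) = -43.40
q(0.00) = 0.00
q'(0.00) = -8.00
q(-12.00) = 528.00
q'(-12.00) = -80.00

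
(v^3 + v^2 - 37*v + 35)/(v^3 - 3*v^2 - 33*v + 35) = (v^2 + 2*v - 35)/(v^2 - 2*v - 35)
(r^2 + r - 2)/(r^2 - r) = (r + 2)/r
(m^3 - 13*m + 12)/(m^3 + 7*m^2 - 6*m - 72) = (m - 1)/(m + 6)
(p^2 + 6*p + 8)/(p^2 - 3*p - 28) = (p + 2)/(p - 7)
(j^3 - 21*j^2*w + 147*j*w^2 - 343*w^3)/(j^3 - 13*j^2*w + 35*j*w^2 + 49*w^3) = (j - 7*w)/(j + w)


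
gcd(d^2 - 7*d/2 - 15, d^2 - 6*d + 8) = 1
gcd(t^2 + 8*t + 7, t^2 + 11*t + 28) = t + 7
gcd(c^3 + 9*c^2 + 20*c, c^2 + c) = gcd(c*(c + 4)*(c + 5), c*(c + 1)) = c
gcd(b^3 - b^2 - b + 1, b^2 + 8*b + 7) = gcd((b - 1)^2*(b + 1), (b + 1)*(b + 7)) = b + 1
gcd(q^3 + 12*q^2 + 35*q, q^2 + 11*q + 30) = q + 5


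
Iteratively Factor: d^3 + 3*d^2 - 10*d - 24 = (d + 4)*(d^2 - d - 6) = (d + 2)*(d + 4)*(d - 3)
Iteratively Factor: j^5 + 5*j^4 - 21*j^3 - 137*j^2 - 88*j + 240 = (j - 1)*(j^4 + 6*j^3 - 15*j^2 - 152*j - 240) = (j - 1)*(j + 4)*(j^3 + 2*j^2 - 23*j - 60) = (j - 1)*(j + 3)*(j + 4)*(j^2 - j - 20) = (j - 1)*(j + 3)*(j + 4)^2*(j - 5)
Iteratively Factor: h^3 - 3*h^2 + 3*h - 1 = (h - 1)*(h^2 - 2*h + 1) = (h - 1)^2*(h - 1)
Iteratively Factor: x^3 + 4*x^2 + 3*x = (x + 1)*(x^2 + 3*x) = x*(x + 1)*(x + 3)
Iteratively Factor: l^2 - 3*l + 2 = (l - 2)*(l - 1)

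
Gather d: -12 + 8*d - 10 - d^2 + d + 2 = -d^2 + 9*d - 20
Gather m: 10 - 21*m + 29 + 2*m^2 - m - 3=2*m^2 - 22*m + 36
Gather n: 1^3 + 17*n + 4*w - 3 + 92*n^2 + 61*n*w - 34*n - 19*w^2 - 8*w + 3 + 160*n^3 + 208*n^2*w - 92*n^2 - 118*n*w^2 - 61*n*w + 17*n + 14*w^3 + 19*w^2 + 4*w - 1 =160*n^3 + 208*n^2*w - 118*n*w^2 + 14*w^3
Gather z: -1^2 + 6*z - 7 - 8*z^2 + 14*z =-8*z^2 + 20*z - 8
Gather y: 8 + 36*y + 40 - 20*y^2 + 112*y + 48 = -20*y^2 + 148*y + 96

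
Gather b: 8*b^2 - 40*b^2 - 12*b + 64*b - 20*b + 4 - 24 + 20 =-32*b^2 + 32*b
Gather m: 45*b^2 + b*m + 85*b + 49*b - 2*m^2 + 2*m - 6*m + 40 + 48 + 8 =45*b^2 + 134*b - 2*m^2 + m*(b - 4) + 96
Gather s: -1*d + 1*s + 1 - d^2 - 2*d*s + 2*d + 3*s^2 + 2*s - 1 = -d^2 + d + 3*s^2 + s*(3 - 2*d)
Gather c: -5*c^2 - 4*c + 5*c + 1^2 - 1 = -5*c^2 + c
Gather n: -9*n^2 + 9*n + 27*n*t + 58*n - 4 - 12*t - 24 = -9*n^2 + n*(27*t + 67) - 12*t - 28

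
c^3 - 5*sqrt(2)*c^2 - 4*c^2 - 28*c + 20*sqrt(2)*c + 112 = (c - 4)*(c - 7*sqrt(2))*(c + 2*sqrt(2))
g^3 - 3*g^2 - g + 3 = (g - 3)*(g - 1)*(g + 1)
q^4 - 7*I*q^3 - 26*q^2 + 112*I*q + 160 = (q - 4)*(q + 4)*(q - 5*I)*(q - 2*I)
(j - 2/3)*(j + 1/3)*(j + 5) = j^3 + 14*j^2/3 - 17*j/9 - 10/9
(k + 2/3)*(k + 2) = k^2 + 8*k/3 + 4/3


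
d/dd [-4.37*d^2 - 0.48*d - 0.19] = -8.74*d - 0.48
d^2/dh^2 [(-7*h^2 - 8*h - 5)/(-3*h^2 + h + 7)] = 2*(93*h^3 + 576*h^2 + 459*h + 397)/(27*h^6 - 27*h^5 - 180*h^4 + 125*h^3 + 420*h^2 - 147*h - 343)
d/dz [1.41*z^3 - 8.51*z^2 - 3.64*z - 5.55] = 4.23*z^2 - 17.02*z - 3.64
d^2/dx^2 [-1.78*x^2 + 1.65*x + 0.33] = -3.56000000000000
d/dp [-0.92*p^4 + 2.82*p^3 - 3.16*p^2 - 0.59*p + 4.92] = -3.68*p^3 + 8.46*p^2 - 6.32*p - 0.59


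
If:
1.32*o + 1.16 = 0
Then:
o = -0.88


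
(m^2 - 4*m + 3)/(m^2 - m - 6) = (m - 1)/(m + 2)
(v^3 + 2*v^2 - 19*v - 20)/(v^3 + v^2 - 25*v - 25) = (v - 4)/(v - 5)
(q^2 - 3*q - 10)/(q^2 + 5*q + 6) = (q - 5)/(q + 3)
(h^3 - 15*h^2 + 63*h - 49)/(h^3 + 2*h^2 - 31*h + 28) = (h^2 - 14*h + 49)/(h^2 + 3*h - 28)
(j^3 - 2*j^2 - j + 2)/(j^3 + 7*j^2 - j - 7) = (j - 2)/(j + 7)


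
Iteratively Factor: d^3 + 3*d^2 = (d + 3)*(d^2) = d*(d + 3)*(d)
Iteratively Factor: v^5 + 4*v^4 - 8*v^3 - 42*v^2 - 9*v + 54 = (v + 3)*(v^4 + v^3 - 11*v^2 - 9*v + 18) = (v - 1)*(v + 3)*(v^3 + 2*v^2 - 9*v - 18) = (v - 1)*(v + 2)*(v + 3)*(v^2 - 9) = (v - 1)*(v + 2)*(v + 3)^2*(v - 3)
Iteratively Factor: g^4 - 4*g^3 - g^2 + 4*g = (g - 4)*(g^3 - g) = (g - 4)*(g - 1)*(g^2 + g) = g*(g - 4)*(g - 1)*(g + 1)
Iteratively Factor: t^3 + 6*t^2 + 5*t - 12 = (t + 3)*(t^2 + 3*t - 4) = (t + 3)*(t + 4)*(t - 1)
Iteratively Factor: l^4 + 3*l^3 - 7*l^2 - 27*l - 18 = (l + 2)*(l^3 + l^2 - 9*l - 9) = (l + 1)*(l + 2)*(l^2 - 9) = (l + 1)*(l + 2)*(l + 3)*(l - 3)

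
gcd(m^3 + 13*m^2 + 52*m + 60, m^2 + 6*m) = m + 6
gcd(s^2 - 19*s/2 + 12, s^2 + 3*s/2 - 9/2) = s - 3/2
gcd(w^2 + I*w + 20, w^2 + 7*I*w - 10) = w + 5*I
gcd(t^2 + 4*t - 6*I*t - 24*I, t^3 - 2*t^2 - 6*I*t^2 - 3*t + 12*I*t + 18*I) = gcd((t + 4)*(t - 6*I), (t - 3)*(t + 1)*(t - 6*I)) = t - 6*I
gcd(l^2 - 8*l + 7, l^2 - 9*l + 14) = l - 7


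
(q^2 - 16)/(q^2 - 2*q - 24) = (q - 4)/(q - 6)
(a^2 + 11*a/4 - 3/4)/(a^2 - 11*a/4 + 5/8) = 2*(a + 3)/(2*a - 5)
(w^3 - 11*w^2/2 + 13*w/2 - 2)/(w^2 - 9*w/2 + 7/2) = (2*w^2 - 9*w + 4)/(2*w - 7)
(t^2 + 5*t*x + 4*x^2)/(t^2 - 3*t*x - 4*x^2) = (-t - 4*x)/(-t + 4*x)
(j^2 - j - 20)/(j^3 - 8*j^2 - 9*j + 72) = (j^2 - j - 20)/(j^3 - 8*j^2 - 9*j + 72)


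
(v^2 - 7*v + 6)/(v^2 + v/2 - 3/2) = 2*(v - 6)/(2*v + 3)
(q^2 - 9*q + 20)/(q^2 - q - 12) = (q - 5)/(q + 3)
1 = 1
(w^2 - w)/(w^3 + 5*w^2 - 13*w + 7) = w/(w^2 + 6*w - 7)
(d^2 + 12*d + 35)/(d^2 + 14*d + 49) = (d + 5)/(d + 7)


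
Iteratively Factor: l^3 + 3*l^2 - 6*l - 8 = (l + 4)*(l^2 - l - 2) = (l - 2)*(l + 4)*(l + 1)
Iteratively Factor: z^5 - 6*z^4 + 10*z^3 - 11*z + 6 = (z - 1)*(z^4 - 5*z^3 + 5*z^2 + 5*z - 6) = (z - 3)*(z - 1)*(z^3 - 2*z^2 - z + 2) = (z - 3)*(z - 2)*(z - 1)*(z^2 - 1) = (z - 3)*(z - 2)*(z - 1)^2*(z + 1)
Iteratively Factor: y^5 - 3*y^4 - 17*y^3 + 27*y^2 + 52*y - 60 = (y - 1)*(y^4 - 2*y^3 - 19*y^2 + 8*y + 60) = (y - 5)*(y - 1)*(y^3 + 3*y^2 - 4*y - 12) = (y - 5)*(y - 1)*(y + 2)*(y^2 + y - 6) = (y - 5)*(y - 1)*(y + 2)*(y + 3)*(y - 2)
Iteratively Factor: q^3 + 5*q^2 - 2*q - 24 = (q + 3)*(q^2 + 2*q - 8) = (q - 2)*(q + 3)*(q + 4)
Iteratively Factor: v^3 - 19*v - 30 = (v + 3)*(v^2 - 3*v - 10) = (v - 5)*(v + 3)*(v + 2)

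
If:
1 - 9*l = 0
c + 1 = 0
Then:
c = -1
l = 1/9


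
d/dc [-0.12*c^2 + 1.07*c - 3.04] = 1.07 - 0.24*c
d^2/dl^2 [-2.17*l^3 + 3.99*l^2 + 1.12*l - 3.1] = 7.98 - 13.02*l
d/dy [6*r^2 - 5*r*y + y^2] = -5*r + 2*y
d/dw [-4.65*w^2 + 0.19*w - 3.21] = 0.19 - 9.3*w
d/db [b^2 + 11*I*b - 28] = 2*b + 11*I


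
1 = 1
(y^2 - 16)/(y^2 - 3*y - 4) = (y + 4)/(y + 1)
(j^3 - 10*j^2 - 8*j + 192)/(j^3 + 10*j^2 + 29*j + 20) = (j^2 - 14*j + 48)/(j^2 + 6*j + 5)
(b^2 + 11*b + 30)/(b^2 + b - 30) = (b + 5)/(b - 5)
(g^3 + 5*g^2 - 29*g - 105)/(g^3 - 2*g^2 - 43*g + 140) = (g + 3)/(g - 4)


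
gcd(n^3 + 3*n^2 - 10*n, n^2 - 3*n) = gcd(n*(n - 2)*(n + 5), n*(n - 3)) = n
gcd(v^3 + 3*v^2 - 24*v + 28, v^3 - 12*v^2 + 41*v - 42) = v - 2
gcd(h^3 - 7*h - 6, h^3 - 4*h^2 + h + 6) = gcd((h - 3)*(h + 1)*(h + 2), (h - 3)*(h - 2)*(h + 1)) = h^2 - 2*h - 3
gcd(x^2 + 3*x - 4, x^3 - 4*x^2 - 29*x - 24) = 1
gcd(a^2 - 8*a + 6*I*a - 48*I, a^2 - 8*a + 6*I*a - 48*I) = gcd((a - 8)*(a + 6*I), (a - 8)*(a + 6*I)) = a^2 + a*(-8 + 6*I) - 48*I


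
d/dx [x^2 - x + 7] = 2*x - 1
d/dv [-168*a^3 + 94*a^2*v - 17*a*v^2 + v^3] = 94*a^2 - 34*a*v + 3*v^2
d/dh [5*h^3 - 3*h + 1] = 15*h^2 - 3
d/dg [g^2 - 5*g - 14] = 2*g - 5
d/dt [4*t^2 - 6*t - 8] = 8*t - 6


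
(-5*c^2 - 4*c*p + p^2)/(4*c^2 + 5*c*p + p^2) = (-5*c + p)/(4*c + p)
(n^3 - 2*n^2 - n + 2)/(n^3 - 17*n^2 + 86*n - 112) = (n^2 - 1)/(n^2 - 15*n + 56)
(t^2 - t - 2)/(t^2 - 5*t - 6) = (t - 2)/(t - 6)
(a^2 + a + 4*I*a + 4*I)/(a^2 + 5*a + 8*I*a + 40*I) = (a^2 + a*(1 + 4*I) + 4*I)/(a^2 + a*(5 + 8*I) + 40*I)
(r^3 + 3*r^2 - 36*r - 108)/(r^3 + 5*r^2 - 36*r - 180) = (r + 3)/(r + 5)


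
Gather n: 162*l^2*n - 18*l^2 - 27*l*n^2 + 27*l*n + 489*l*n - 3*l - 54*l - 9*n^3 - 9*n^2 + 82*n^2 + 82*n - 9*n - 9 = -18*l^2 - 57*l - 9*n^3 + n^2*(73 - 27*l) + n*(162*l^2 + 516*l + 73) - 9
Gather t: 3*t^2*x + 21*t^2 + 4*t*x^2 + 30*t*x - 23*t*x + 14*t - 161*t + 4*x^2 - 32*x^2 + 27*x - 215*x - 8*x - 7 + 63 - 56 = t^2*(3*x + 21) + t*(4*x^2 + 7*x - 147) - 28*x^2 - 196*x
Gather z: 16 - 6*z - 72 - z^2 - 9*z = -z^2 - 15*z - 56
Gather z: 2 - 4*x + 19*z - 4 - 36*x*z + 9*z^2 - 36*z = -4*x + 9*z^2 + z*(-36*x - 17) - 2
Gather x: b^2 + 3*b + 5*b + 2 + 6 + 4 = b^2 + 8*b + 12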